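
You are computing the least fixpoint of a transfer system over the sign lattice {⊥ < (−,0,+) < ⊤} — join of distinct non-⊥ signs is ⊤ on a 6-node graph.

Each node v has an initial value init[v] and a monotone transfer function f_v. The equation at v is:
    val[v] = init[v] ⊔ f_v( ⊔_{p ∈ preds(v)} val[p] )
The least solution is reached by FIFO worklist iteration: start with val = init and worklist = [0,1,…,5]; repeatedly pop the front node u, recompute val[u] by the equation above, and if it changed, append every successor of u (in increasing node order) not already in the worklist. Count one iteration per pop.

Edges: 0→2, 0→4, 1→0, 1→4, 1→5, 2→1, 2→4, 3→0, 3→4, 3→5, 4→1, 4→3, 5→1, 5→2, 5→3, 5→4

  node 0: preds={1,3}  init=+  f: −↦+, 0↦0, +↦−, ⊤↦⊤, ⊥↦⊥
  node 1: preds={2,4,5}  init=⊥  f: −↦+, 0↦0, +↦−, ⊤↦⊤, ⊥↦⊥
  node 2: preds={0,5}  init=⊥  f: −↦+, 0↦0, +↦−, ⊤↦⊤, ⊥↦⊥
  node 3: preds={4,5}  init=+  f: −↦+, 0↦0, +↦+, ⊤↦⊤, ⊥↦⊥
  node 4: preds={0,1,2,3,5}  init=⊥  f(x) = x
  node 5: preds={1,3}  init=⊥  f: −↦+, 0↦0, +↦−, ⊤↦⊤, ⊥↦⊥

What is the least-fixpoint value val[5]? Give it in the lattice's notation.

Iteration log — 16 steps:
  step 1. node 0  ⊔preds=+  new=⊤  old=+  +wl: 
  step 2. node 1  ⊔preds=⊥  new=⊥  stable
  step 3. node 2  ⊔preds=⊤  new=⊤  old=⊥  +wl: 1
  step 4. node 3  ⊔preds=⊥  new=+  stable
  step 5. node 4  ⊔preds=⊤  new=⊤  old=⊥  +wl: 3
  step 6. node 5  ⊔preds=+  new=−  old=⊥  +wl: 2,4
  step 7. node 1  ⊔preds=⊤  new=⊤  old=⊥  +wl: 0,5
  step 8. node 3  ⊔preds=⊤  new=⊤  old=+  +wl: 
  step 9. node 2  ⊔preds=⊤  new=⊤  stable
  step 10. node 4  ⊔preds=⊤  new=⊤  stable
  step 11. node 0  ⊔preds=⊤  new=⊤  stable
  step 12. node 5  ⊔preds=⊤  new=⊤  old=−  +wl: 1,2,3,4
  step 13. node 1  ⊔preds=⊤  new=⊤  stable
  step 14. node 2  ⊔preds=⊤  new=⊤  stable
  step 15. node 3  ⊔preds=⊤  new=⊤  stable
  step 16. node 4  ⊔preds=⊤  new=⊤  stable

Least fixpoint reached:
  node 0: ⊤
  node 1: ⊤
  node 2: ⊤
  node 3: ⊤
  node 4: ⊤
  node 5: ⊤

⊤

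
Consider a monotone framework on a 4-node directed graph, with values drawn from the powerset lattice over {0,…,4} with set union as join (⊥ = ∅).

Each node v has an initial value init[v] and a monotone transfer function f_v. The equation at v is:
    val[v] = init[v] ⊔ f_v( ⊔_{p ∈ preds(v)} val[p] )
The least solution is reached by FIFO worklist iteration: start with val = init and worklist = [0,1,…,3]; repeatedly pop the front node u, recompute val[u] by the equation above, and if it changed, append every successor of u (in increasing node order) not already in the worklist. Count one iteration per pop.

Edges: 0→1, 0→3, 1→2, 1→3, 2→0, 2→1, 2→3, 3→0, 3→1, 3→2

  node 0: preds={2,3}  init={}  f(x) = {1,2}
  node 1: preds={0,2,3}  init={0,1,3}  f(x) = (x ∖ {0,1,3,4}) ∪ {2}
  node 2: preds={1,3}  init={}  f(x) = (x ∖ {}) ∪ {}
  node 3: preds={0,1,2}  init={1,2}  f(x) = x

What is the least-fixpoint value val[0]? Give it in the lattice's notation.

Trace (7 dequeues):
  [1] u=0 | in {1,2} | out {1,2} | prev {} | push {}
  [2] u=1 | in {1,2} | out {0,1,2,3} | prev {0,1,3} | push {}
  [3] u=2 | in {0,1,2,3} | out {0,1,2,3} | prev {} | push {0,1}
  [4] u=3 | in {0,1,2,3} | out {0,1,2,3} | prev {1,2} | push {2}
  [5] u=0 | in {0,1,2,3} | out {1,2} | ==
  [6] u=1 | in {0,1,2,3} | out {0,1,2,3} | ==
  [7] u=2 | in {0,1,2,3} | out {0,1,2,3} | ==

Converged values:
  [0] {1,2}
  [1] {0,1,2,3}
  [2] {0,1,2,3}
  [3] {0,1,2,3}

{1,2}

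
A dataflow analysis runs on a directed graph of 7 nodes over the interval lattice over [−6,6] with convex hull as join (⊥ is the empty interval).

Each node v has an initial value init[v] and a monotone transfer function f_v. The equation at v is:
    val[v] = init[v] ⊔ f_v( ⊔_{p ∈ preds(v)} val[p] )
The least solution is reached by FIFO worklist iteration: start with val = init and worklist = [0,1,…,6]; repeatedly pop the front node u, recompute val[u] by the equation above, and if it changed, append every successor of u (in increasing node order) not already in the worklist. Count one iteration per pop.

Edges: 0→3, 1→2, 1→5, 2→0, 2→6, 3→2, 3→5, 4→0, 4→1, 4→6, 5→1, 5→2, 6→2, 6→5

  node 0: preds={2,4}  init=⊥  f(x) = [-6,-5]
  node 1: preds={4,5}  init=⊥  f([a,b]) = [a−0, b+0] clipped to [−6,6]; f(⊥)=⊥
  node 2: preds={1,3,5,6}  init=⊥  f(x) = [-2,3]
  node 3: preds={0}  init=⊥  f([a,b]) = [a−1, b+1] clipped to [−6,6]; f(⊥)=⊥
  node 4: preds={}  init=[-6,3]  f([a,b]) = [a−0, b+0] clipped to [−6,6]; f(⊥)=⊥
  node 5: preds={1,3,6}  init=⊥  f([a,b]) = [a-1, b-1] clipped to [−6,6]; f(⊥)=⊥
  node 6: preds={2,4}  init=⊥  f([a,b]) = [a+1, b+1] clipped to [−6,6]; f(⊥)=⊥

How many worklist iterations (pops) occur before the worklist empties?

13

Iteration log — 13 steps:
  step 1. node 0  ⊔preds=[-6,3]  new=[-6,-5]  old=⊥  +wl: 
  step 2. node 1  ⊔preds=[-6,3]  new=[-6,3]  old=⊥  +wl: 
  step 3. node 2  ⊔preds=[-6,3]  new=[-2,3]  old=⊥  +wl: 0
  step 4. node 3  ⊔preds=[-6,-5]  new=[-6,-4]  old=⊥  +wl: 2
  step 5. node 4  ⊔preds=⊥  new=[-6,3]  stable
  step 6. node 5  ⊔preds=[-6,3]  new=[-6,2]  old=⊥  +wl: 1
  step 7. node 6  ⊔preds=[-6,3]  new=[-5,4]  old=⊥  +wl: 5
  step 8. node 0  ⊔preds=[-6,3]  new=[-6,-5]  stable
  step 9. node 2  ⊔preds=[-6,4]  new=[-2,3]  stable
  step 10. node 1  ⊔preds=[-6,3]  new=[-6,3]  stable
  step 11. node 5  ⊔preds=[-6,4]  new=[-6,3]  old=[-6,2]  +wl: 1,2
  step 12. node 1  ⊔preds=[-6,3]  new=[-6,3]  stable
  step 13. node 2  ⊔preds=[-6,4]  new=[-2,3]  stable

Least fixpoint reached:
  node 0: [-6,-5]
  node 1: [-6,3]
  node 2: [-2,3]
  node 3: [-6,-4]
  node 4: [-6,3]
  node 5: [-6,3]
  node 6: [-5,4]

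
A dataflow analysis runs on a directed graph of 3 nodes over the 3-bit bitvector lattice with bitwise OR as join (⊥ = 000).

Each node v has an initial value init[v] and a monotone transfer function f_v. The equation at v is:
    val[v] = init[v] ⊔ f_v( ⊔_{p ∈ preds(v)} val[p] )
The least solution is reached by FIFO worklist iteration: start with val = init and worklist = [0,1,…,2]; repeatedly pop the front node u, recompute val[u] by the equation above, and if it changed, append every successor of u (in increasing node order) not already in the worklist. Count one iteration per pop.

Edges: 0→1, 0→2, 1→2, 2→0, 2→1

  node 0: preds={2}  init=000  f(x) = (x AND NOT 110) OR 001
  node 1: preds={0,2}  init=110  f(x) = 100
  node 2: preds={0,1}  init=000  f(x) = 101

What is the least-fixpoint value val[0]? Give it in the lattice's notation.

001

Worklist (5 pops):
  #1 pop 0: in=000 → 001 (was 000); enqueue []
  #2 pop 1: in=001 → 110 (no change)
  #3 pop 2: in=111 → 101 (was 000); enqueue [0,1]
  #4 pop 0: in=101 → 001 (no change)
  #5 pop 1: in=101 → 110 (no change)

Fixpoint:
  val[0] = 001
  val[1] = 110
  val[2] = 101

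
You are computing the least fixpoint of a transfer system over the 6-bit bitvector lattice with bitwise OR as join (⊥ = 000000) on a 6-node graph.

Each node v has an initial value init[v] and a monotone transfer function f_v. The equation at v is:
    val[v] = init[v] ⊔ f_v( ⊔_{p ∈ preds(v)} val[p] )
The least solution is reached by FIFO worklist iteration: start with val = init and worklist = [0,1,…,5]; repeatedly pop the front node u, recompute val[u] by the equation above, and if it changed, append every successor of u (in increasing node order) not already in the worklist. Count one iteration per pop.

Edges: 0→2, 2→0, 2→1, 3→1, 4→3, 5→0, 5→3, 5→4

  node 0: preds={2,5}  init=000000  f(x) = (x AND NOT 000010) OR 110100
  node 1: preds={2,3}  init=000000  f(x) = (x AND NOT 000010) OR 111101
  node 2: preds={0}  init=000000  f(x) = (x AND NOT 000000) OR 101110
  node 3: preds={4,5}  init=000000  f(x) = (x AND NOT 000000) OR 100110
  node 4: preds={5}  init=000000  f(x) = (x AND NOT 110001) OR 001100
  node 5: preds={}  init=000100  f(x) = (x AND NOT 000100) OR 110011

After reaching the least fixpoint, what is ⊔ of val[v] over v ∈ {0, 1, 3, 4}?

111111

Trace (14 dequeues):
  [1] u=0 | in 000100 | out 110100 | prev 000000 | push {}
  [2] u=1 | in 000000 | out 111101 | prev 000000 | push {}
  [3] u=2 | in 110100 | out 111110 | prev 000000 | push {0,1}
  [4] u=3 | in 000100 | out 100110 | prev 000000 | push {}
  [5] u=4 | in 000100 | out 001100 | prev 000000 | push {3}
  [6] u=5 | in 000000 | out 110111 | prev 000100 | push {4}
  [7] u=0 | in 111111 | out 111101 | prev 110100 | push {2}
  [8] u=1 | in 111110 | out 111101 | ==
  [9] u=3 | in 111111 | out 111111 | prev 100110 | push {1}
  [10] u=4 | in 110111 | out 001110 | prev 001100 | push {3}
  [11] u=2 | in 111101 | out 111111 | prev 111110 | push {0}
  [12] u=1 | in 111111 | out 111101 | ==
  [13] u=3 | in 111111 | out 111111 | ==
  [14] u=0 | in 111111 | out 111101 | ==

Converged values:
  [0] 111101
  [1] 111101
  [2] 111111
  [3] 111111
  [4] 001110
  [5] 110111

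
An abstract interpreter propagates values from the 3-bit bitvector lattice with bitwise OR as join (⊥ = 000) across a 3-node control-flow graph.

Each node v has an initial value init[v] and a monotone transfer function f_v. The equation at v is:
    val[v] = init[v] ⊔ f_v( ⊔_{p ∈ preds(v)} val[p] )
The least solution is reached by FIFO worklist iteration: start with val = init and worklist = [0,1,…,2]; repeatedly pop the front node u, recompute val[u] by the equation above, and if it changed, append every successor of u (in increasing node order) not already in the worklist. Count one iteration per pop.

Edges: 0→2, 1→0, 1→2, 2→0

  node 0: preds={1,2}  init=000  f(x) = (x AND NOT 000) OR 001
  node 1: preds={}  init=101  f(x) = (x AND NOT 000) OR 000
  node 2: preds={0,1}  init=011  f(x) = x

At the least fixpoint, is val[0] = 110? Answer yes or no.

Iteration log — 4 steps:
  step 1. node 0  ⊔preds=111  new=111  old=000  +wl: 
  step 2. node 1  ⊔preds=000  new=101  stable
  step 3. node 2  ⊔preds=111  new=111  old=011  +wl: 0
  step 4. node 0  ⊔preds=111  new=111  stable

Least fixpoint reached:
  node 0: 111
  node 1: 101
  node 2: 111

no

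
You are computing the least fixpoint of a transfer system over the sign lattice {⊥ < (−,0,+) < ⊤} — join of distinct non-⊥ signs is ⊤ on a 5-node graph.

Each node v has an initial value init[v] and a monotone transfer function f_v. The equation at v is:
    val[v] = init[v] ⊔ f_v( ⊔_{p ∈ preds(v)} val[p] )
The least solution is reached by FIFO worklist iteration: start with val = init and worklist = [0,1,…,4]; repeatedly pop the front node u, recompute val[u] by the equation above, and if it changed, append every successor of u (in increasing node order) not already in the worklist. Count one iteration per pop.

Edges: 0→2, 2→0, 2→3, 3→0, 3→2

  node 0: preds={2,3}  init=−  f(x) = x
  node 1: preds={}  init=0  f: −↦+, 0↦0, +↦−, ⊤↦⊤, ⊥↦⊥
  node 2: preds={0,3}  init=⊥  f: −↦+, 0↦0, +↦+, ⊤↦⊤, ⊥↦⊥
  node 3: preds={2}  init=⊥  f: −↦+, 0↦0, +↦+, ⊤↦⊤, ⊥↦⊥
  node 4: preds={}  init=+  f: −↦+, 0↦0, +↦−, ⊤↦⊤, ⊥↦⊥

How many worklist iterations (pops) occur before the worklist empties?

11

Iteration log — 11 steps:
  step 1. node 0  ⊔preds=⊥  new=−  stable
  step 2. node 1  ⊔preds=⊥  new=0  stable
  step 3. node 2  ⊔preds=−  new=+  old=⊥  +wl: 0
  step 4. node 3  ⊔preds=+  new=+  old=⊥  +wl: 2
  step 5. node 4  ⊔preds=⊥  new=+  stable
  step 6. node 0  ⊔preds=+  new=⊤  old=−  +wl: 
  step 7. node 2  ⊔preds=⊤  new=⊤  old=+  +wl: 0,3
  step 8. node 0  ⊔preds=⊤  new=⊤  stable
  step 9. node 3  ⊔preds=⊤  new=⊤  old=+  +wl: 0,2
  step 10. node 0  ⊔preds=⊤  new=⊤  stable
  step 11. node 2  ⊔preds=⊤  new=⊤  stable

Least fixpoint reached:
  node 0: ⊤
  node 1: 0
  node 2: ⊤
  node 3: ⊤
  node 4: +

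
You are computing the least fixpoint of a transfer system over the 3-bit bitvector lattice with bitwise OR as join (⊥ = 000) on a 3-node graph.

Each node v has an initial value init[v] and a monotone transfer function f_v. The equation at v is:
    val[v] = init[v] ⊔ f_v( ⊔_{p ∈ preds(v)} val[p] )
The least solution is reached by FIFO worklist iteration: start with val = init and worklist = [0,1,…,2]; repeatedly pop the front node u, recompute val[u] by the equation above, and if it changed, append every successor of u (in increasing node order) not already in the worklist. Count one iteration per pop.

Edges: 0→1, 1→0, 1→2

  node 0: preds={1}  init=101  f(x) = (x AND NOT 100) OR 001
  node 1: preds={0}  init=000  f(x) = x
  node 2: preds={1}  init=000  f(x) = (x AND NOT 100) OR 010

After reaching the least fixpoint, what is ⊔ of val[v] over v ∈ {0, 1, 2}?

111

Worklist (4 pops):
  #1 pop 0: in=000 → 101 (no change)
  #2 pop 1: in=101 → 101 (was 000); enqueue [0]
  #3 pop 2: in=101 → 011 (was 000); enqueue []
  #4 pop 0: in=101 → 101 (no change)

Fixpoint:
  val[0] = 101
  val[1] = 101
  val[2] = 011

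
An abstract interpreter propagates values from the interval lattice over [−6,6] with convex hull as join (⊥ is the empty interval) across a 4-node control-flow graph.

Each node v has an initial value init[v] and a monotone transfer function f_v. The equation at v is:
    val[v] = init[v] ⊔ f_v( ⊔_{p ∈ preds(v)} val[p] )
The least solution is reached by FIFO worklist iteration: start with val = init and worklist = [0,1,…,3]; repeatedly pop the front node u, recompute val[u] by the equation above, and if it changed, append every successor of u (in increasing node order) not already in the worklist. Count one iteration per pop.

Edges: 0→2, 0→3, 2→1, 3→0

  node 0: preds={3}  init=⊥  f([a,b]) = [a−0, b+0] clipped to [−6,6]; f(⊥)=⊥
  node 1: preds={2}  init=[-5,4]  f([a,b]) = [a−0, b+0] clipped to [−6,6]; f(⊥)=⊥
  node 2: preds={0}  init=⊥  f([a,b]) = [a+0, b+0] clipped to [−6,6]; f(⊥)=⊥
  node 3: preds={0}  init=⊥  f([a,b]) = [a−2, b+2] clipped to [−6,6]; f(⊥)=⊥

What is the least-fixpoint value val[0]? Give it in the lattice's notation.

Worklist (4 pops):
  #1 pop 0: in=⊥ → ⊥ (no change)
  #2 pop 1: in=⊥ → [-5,4] (no change)
  #3 pop 2: in=⊥ → ⊥ (no change)
  #4 pop 3: in=⊥ → ⊥ (no change)

Fixpoint:
  val[0] = ⊥
  val[1] = [-5,4]
  val[2] = ⊥
  val[3] = ⊥

⊥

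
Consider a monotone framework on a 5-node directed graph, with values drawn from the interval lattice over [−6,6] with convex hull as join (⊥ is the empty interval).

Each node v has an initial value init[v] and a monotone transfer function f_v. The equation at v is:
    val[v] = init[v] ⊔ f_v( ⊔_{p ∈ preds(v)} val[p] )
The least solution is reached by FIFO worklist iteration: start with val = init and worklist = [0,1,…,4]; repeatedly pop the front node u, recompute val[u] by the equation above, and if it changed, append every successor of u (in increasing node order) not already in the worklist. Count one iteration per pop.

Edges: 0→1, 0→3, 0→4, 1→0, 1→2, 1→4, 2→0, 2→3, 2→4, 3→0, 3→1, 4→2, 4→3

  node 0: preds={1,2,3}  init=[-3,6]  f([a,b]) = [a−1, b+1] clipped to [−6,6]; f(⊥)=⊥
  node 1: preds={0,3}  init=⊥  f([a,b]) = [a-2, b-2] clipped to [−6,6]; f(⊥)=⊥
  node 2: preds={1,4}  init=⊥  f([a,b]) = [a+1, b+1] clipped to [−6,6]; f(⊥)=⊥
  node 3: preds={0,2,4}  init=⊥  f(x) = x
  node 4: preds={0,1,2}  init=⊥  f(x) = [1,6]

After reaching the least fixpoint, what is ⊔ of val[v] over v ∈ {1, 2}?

Trace (12 dequeues):
  [1] u=0 | in ⊥ | out [-3,6] | ==
  [2] u=1 | in [-3,6] | out [-5,4] | prev ⊥ | push {0}
  [3] u=2 | in [-5,4] | out [-4,5] | prev ⊥ | push {}
  [4] u=3 | in [-4,6] | out [-4,6] | prev ⊥ | push {1}
  [5] u=4 | in [-5,6] | out [1,6] | prev ⊥ | push {2,3}
  [6] u=0 | in [-5,6] | out [-6,6] | prev [-3,6] | push {4}
  [7] u=1 | in [-6,6] | out [-6,4] | prev [-5,4] | push {0}
  [8] u=2 | in [-6,6] | out [-5,6] | prev [-4,5] | push {}
  [9] u=3 | in [-6,6] | out [-6,6] | prev [-4,6] | push {1}
  [10] u=4 | in [-6,6] | out [1,6] | ==
  [11] u=0 | in [-6,6] | out [-6,6] | ==
  [12] u=1 | in [-6,6] | out [-6,4] | ==

Converged values:
  [0] [-6,6]
  [1] [-6,4]
  [2] [-5,6]
  [3] [-6,6]
  [4] [1,6]

[-6,6]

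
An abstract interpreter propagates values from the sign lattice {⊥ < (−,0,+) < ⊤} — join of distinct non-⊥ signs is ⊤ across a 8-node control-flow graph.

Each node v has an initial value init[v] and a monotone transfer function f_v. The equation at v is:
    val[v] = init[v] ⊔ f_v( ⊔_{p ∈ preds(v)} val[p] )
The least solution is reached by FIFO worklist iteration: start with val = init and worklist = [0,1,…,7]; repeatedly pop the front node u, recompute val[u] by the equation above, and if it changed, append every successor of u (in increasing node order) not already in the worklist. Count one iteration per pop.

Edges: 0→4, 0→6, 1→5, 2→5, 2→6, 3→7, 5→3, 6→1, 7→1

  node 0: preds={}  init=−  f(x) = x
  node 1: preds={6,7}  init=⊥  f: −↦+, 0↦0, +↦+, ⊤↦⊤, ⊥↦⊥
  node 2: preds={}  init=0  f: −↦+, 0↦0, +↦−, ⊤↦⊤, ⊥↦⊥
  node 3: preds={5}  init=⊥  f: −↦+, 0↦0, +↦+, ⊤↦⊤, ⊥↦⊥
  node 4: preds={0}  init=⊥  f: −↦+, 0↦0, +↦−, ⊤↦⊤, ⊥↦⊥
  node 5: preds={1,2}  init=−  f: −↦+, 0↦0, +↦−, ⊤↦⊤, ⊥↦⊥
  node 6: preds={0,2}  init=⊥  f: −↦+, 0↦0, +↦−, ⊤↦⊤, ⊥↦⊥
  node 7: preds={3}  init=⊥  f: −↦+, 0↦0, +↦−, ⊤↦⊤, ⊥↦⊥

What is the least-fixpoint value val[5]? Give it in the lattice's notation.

Iteration log — 13 steps:
  step 1. node 0  ⊔preds=⊥  new=−  stable
  step 2. node 1  ⊔preds=⊥  new=⊥  stable
  step 3. node 2  ⊔preds=⊥  new=0  stable
  step 4. node 3  ⊔preds=−  new=+  old=⊥  +wl: 
  step 5. node 4  ⊔preds=−  new=+  old=⊥  +wl: 
  step 6. node 5  ⊔preds=0  new=⊤  old=−  +wl: 3
  step 7. node 6  ⊔preds=⊤  new=⊤  old=⊥  +wl: 1
  step 8. node 7  ⊔preds=+  new=−  old=⊥  +wl: 
  step 9. node 3  ⊔preds=⊤  new=⊤  old=+  +wl: 7
  step 10. node 1  ⊔preds=⊤  new=⊤  old=⊥  +wl: 5
  step 11. node 7  ⊔preds=⊤  new=⊤  old=−  +wl: 1
  step 12. node 5  ⊔preds=⊤  new=⊤  stable
  step 13. node 1  ⊔preds=⊤  new=⊤  stable

Least fixpoint reached:
  node 0: −
  node 1: ⊤
  node 2: 0
  node 3: ⊤
  node 4: +
  node 5: ⊤
  node 6: ⊤
  node 7: ⊤

⊤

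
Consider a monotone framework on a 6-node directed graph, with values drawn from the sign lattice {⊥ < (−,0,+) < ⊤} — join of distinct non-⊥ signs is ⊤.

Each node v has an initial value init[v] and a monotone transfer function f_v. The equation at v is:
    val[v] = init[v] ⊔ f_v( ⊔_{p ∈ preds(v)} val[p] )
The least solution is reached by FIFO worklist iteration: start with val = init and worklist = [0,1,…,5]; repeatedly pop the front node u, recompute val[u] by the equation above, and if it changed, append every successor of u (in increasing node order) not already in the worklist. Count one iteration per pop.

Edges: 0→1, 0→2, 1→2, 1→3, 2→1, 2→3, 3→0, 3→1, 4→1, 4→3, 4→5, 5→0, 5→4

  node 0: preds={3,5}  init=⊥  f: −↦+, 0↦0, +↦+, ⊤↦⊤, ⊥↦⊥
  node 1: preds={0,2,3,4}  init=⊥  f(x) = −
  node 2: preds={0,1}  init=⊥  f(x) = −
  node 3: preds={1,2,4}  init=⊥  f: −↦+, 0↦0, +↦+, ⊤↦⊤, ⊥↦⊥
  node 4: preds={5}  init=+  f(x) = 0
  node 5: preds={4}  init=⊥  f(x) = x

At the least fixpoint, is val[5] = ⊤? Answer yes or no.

yes

Worklist (12 pops):
  #1 pop 0: in=⊥ → ⊥ (no change)
  #2 pop 1: in=+ → − (was ⊥); enqueue []
  #3 pop 2: in=− → − (was ⊥); enqueue [1]
  #4 pop 3: in=⊤ → ⊤ (was ⊥); enqueue [0]
  #5 pop 4: in=⊥ → ⊤ (was +); enqueue [3]
  #6 pop 5: in=⊤ → ⊤ (was ⊥); enqueue [4]
  #7 pop 1: in=⊤ → − (no change)
  #8 pop 0: in=⊤ → ⊤ (was ⊥); enqueue [1,2]
  #9 pop 3: in=⊤ → ⊤ (no change)
  #10 pop 4: in=⊤ → ⊤ (no change)
  #11 pop 1: in=⊤ → − (no change)
  #12 pop 2: in=⊤ → − (no change)

Fixpoint:
  val[0] = ⊤
  val[1] = −
  val[2] = −
  val[3] = ⊤
  val[4] = ⊤
  val[5] = ⊤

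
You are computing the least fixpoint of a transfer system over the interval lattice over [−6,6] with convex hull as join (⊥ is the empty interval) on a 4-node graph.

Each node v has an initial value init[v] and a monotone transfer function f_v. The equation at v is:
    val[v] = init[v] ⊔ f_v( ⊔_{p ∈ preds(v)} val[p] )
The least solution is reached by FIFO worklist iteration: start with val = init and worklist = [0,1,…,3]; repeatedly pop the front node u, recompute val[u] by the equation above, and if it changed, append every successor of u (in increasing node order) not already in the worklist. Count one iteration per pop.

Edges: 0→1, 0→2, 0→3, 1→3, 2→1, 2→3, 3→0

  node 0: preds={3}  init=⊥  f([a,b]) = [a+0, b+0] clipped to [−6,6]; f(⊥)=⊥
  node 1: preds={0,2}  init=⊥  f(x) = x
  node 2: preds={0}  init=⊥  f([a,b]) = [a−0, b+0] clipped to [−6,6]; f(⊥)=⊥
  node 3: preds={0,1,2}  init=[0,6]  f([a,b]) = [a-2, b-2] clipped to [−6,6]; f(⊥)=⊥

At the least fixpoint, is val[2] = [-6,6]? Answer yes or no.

Iteration log — 20 steps:
  step 1. node 0  ⊔preds=[0,6]  new=[0,6]  old=⊥  +wl: 
  step 2. node 1  ⊔preds=[0,6]  new=[0,6]  old=⊥  +wl: 
  step 3. node 2  ⊔preds=[0,6]  new=[0,6]  old=⊥  +wl: 1
  step 4. node 3  ⊔preds=[0,6]  new=[-2,6]  old=[0,6]  +wl: 0
  step 5. node 1  ⊔preds=[0,6]  new=[0,6]  stable
  step 6. node 0  ⊔preds=[-2,6]  new=[-2,6]  old=[0,6]  +wl: 1,2,3
  step 7. node 1  ⊔preds=[-2,6]  new=[-2,6]  old=[0,6]  +wl: 
  step 8. node 2  ⊔preds=[-2,6]  new=[-2,6]  old=[0,6]  +wl: 1
  step 9. node 3  ⊔preds=[-2,6]  new=[-4,6]  old=[-2,6]  +wl: 0
  step 10. node 1  ⊔preds=[-2,6]  new=[-2,6]  stable
  step 11. node 0  ⊔preds=[-4,6]  new=[-4,6]  old=[-2,6]  +wl: 1,2,3
  step 12. node 1  ⊔preds=[-4,6]  new=[-4,6]  old=[-2,6]  +wl: 
  step 13. node 2  ⊔preds=[-4,6]  new=[-4,6]  old=[-2,6]  +wl: 1
  step 14. node 3  ⊔preds=[-4,6]  new=[-6,6]  old=[-4,6]  +wl: 0
  step 15. node 1  ⊔preds=[-4,6]  new=[-4,6]  stable
  step 16. node 0  ⊔preds=[-6,6]  new=[-6,6]  old=[-4,6]  +wl: 1,2,3
  step 17. node 1  ⊔preds=[-6,6]  new=[-6,6]  old=[-4,6]  +wl: 
  step 18. node 2  ⊔preds=[-6,6]  new=[-6,6]  old=[-4,6]  +wl: 1
  step 19. node 3  ⊔preds=[-6,6]  new=[-6,6]  stable
  step 20. node 1  ⊔preds=[-6,6]  new=[-6,6]  stable

Least fixpoint reached:
  node 0: [-6,6]
  node 1: [-6,6]
  node 2: [-6,6]
  node 3: [-6,6]

yes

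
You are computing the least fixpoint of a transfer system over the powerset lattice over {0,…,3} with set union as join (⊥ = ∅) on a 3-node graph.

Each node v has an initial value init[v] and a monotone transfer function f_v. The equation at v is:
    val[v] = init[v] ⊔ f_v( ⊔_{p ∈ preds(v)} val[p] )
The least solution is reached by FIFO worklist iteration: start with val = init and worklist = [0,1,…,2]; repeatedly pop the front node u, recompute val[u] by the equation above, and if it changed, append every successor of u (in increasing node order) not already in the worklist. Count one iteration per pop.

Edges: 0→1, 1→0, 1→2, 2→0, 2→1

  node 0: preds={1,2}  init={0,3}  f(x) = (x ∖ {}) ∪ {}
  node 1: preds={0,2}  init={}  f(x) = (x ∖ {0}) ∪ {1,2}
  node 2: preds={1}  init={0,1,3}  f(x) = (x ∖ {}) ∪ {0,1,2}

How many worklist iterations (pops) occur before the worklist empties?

5

Trace (5 dequeues):
  [1] u=0 | in {0,1,3} | out {0,1,3} | prev {0,3} | push {}
  [2] u=1 | in {0,1,3} | out {1,2,3} | prev {} | push {0}
  [3] u=2 | in {1,2,3} | out {0,1,2,3} | prev {0,1,3} | push {1}
  [4] u=0 | in {0,1,2,3} | out {0,1,2,3} | prev {0,1,3} | push {}
  [5] u=1 | in {0,1,2,3} | out {1,2,3} | ==

Converged values:
  [0] {0,1,2,3}
  [1] {1,2,3}
  [2] {0,1,2,3}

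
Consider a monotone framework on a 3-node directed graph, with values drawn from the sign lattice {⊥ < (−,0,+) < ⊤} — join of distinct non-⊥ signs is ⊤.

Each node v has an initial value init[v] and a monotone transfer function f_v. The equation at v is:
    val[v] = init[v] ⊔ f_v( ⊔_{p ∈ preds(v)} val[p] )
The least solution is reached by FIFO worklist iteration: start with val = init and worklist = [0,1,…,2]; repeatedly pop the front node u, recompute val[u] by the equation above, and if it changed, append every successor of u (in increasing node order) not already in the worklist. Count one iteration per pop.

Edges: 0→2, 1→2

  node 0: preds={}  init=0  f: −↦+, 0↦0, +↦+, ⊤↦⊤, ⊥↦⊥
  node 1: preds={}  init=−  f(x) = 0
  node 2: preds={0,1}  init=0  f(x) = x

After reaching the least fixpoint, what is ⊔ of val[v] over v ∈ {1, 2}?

Iteration log — 3 steps:
  step 1. node 0  ⊔preds=⊥  new=0  stable
  step 2. node 1  ⊔preds=⊥  new=⊤  old=−  +wl: 
  step 3. node 2  ⊔preds=⊤  new=⊤  old=0  +wl: 

Least fixpoint reached:
  node 0: 0
  node 1: ⊤
  node 2: ⊤

⊤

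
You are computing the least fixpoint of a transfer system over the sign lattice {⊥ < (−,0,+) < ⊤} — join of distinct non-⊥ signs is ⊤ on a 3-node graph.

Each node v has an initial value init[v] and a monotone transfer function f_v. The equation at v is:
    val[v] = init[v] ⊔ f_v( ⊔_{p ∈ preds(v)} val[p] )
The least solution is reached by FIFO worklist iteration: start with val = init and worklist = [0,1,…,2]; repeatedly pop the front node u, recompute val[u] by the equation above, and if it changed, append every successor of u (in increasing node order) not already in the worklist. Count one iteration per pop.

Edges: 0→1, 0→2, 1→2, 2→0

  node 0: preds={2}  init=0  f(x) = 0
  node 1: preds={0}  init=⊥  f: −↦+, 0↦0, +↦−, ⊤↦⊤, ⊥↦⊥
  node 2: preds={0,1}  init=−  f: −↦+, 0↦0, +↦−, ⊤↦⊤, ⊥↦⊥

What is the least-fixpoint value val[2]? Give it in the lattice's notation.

Worklist (4 pops):
  #1 pop 0: in=− → 0 (no change)
  #2 pop 1: in=0 → 0 (was ⊥); enqueue []
  #3 pop 2: in=0 → ⊤ (was −); enqueue [0]
  #4 pop 0: in=⊤ → 0 (no change)

Fixpoint:
  val[0] = 0
  val[1] = 0
  val[2] = ⊤

⊤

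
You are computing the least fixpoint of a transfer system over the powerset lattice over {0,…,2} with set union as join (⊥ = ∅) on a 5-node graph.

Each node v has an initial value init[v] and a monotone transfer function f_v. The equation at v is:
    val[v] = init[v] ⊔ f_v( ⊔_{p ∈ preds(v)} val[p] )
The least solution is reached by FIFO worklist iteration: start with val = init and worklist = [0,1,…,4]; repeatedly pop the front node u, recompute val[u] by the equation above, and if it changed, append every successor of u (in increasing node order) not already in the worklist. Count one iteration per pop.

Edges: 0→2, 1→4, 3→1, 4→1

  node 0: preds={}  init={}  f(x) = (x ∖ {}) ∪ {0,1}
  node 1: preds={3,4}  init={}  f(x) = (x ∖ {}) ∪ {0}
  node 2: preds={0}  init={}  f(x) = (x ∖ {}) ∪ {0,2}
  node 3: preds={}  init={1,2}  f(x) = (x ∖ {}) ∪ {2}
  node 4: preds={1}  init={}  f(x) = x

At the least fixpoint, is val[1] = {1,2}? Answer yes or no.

no

Trace (6 dequeues):
  [1] u=0 | in {} | out {0,1} | prev {} | push {}
  [2] u=1 | in {1,2} | out {0,1,2} | prev {} | push {}
  [3] u=2 | in {0,1} | out {0,1,2} | prev {} | push {}
  [4] u=3 | in {} | out {1,2} | ==
  [5] u=4 | in {0,1,2} | out {0,1,2} | prev {} | push {1}
  [6] u=1 | in {0,1,2} | out {0,1,2} | ==

Converged values:
  [0] {0,1}
  [1] {0,1,2}
  [2] {0,1,2}
  [3] {1,2}
  [4] {0,1,2}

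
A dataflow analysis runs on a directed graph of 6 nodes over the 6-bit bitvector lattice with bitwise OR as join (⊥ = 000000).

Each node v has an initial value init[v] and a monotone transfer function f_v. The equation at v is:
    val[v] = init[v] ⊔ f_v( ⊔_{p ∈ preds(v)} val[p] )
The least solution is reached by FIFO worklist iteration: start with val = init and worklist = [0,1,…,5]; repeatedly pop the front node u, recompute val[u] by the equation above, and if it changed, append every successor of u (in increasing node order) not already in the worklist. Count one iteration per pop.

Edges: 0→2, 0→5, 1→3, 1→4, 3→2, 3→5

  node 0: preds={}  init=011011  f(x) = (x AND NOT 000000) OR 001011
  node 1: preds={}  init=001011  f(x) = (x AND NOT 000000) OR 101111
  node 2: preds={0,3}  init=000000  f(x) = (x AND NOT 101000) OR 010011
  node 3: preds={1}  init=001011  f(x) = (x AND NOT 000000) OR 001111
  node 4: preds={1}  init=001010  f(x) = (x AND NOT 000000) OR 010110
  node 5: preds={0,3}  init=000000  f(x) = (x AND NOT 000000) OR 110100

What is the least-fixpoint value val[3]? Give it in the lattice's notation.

101111

Iteration log — 7 steps:
  step 1. node 0  ⊔preds=000000  new=011011  stable
  step 2. node 1  ⊔preds=000000  new=101111  old=001011  +wl: 
  step 3. node 2  ⊔preds=011011  new=010011  old=000000  +wl: 
  step 4. node 3  ⊔preds=101111  new=101111  old=001011  +wl: 2
  step 5. node 4  ⊔preds=101111  new=111111  old=001010  +wl: 
  step 6. node 5  ⊔preds=111111  new=111111  old=000000  +wl: 
  step 7. node 2  ⊔preds=111111  new=010111  old=010011  +wl: 

Least fixpoint reached:
  node 0: 011011
  node 1: 101111
  node 2: 010111
  node 3: 101111
  node 4: 111111
  node 5: 111111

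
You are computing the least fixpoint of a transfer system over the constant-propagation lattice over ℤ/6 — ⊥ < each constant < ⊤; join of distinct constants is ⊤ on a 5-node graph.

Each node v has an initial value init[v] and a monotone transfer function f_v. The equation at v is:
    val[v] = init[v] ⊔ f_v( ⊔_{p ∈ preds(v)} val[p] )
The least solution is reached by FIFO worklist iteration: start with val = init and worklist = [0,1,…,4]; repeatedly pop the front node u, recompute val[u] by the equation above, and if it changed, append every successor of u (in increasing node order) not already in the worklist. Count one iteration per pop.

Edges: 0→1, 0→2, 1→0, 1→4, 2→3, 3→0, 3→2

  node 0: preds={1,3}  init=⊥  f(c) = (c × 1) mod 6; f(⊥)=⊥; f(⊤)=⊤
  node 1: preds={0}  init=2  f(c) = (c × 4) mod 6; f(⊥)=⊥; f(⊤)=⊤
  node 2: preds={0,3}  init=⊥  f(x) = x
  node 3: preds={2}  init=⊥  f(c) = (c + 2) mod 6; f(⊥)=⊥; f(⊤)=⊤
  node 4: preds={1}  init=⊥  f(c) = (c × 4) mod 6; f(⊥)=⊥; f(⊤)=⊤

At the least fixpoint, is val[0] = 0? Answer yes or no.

no

Iteration log — 12 steps:
  step 1. node 0  ⊔preds=2  new=2  old=⊥  +wl: 
  step 2. node 1  ⊔preds=2  new=2  stable
  step 3. node 2  ⊔preds=2  new=2  old=⊥  +wl: 
  step 4. node 3  ⊔preds=2  new=4  old=⊥  +wl: 0,2
  step 5. node 4  ⊔preds=2  new=2  old=⊥  +wl: 
  step 6. node 0  ⊔preds=⊤  new=⊤  old=2  +wl: 1
  step 7. node 2  ⊔preds=⊤  new=⊤  old=2  +wl: 3
  step 8. node 1  ⊔preds=⊤  new=⊤  old=2  +wl: 0,4
  step 9. node 3  ⊔preds=⊤  new=⊤  old=4  +wl: 2
  step 10. node 0  ⊔preds=⊤  new=⊤  stable
  step 11. node 4  ⊔preds=⊤  new=⊤  old=2  +wl: 
  step 12. node 2  ⊔preds=⊤  new=⊤  stable

Least fixpoint reached:
  node 0: ⊤
  node 1: ⊤
  node 2: ⊤
  node 3: ⊤
  node 4: ⊤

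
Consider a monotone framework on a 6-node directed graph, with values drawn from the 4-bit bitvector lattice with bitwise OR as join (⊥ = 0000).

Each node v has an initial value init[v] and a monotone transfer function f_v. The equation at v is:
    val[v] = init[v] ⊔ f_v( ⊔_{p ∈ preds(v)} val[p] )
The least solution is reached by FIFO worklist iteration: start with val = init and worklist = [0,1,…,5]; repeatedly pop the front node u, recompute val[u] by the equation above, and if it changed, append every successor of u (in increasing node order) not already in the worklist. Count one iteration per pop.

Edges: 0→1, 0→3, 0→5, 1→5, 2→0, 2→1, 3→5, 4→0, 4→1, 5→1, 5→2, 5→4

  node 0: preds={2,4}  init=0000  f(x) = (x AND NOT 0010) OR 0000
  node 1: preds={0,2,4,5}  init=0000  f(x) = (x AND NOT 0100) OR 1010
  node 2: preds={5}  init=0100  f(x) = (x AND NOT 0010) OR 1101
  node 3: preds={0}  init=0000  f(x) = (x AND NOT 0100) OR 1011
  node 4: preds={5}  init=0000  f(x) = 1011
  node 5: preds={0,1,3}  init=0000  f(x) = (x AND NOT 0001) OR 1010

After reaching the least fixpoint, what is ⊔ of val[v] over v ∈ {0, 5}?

Worklist (12 pops):
  #1 pop 0: in=0100 → 0100 (was 0000); enqueue []
  #2 pop 1: in=0100 → 1010 (was 0000); enqueue []
  #3 pop 2: in=0000 → 1101 (was 0100); enqueue [0,1]
  #4 pop 3: in=0100 → 1011 (was 0000); enqueue []
  #5 pop 4: in=0000 → 1011 (was 0000); enqueue []
  #6 pop 5: in=1111 → 1110 (was 0000); enqueue [2,4]
  #7 pop 0: in=1111 → 1101 (was 0100); enqueue [3,5]
  #8 pop 1: in=1111 → 1011 (was 1010); enqueue []
  #9 pop 2: in=1110 → 1101 (no change)
  #10 pop 4: in=1110 → 1011 (no change)
  #11 pop 3: in=1101 → 1011 (no change)
  #12 pop 5: in=1111 → 1110 (no change)

Fixpoint:
  val[0] = 1101
  val[1] = 1011
  val[2] = 1101
  val[3] = 1011
  val[4] = 1011
  val[5] = 1110

1111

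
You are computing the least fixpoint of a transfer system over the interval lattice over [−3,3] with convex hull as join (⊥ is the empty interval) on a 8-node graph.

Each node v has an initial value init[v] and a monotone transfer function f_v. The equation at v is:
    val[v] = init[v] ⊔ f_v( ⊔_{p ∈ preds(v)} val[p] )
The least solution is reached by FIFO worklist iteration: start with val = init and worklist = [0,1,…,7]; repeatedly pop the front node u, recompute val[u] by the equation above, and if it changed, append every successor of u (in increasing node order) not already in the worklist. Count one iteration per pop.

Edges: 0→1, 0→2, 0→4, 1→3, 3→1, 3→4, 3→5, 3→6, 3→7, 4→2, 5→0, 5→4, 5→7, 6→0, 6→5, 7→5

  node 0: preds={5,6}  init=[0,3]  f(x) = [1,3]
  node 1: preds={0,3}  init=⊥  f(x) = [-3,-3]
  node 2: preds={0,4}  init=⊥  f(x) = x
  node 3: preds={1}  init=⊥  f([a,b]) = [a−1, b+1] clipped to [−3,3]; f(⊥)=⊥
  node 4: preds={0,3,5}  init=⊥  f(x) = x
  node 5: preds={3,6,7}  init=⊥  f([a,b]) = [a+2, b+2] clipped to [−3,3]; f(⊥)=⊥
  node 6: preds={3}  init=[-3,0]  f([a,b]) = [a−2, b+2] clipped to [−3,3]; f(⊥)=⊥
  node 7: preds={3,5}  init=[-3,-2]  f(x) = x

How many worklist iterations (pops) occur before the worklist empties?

Worklist (17 pops):
  #1 pop 0: in=[-3,0] → [0,3] (no change)
  #2 pop 1: in=[0,3] → [-3,-3] (was ⊥); enqueue []
  #3 pop 2: in=[0,3] → [0,3] (was ⊥); enqueue []
  #4 pop 3: in=[-3,-3] → [-3,-2] (was ⊥); enqueue [1]
  #5 pop 4: in=[-3,3] → [-3,3] (was ⊥); enqueue [2]
  #6 pop 5: in=[-3,0] → [-1,2] (was ⊥); enqueue [0,4]
  #7 pop 6: in=[-3,-2] → [-3,0] (no change)
  #8 pop 7: in=[-3,2] → [-3,2] (was [-3,-2]); enqueue [5]
  #9 pop 1: in=[-3,3] → [-3,-3] (no change)
  #10 pop 2: in=[-3,3] → [-3,3] (was [0,3]); enqueue []
  #11 pop 0: in=[-3,2] → [0,3] (no change)
  #12 pop 4: in=[-3,3] → [-3,3] (no change)
  #13 pop 5: in=[-3,2] → [-1,3] (was [-1,2]); enqueue [0,4,7]
  #14 pop 0: in=[-3,3] → [0,3] (no change)
  #15 pop 4: in=[-3,3] → [-3,3] (no change)
  #16 pop 7: in=[-3,3] → [-3,3] (was [-3,2]); enqueue [5]
  #17 pop 5: in=[-3,3] → [-1,3] (no change)

Fixpoint:
  val[0] = [0,3]
  val[1] = [-3,-3]
  val[2] = [-3,3]
  val[3] = [-3,-2]
  val[4] = [-3,3]
  val[5] = [-1,3]
  val[6] = [-3,0]
  val[7] = [-3,3]

17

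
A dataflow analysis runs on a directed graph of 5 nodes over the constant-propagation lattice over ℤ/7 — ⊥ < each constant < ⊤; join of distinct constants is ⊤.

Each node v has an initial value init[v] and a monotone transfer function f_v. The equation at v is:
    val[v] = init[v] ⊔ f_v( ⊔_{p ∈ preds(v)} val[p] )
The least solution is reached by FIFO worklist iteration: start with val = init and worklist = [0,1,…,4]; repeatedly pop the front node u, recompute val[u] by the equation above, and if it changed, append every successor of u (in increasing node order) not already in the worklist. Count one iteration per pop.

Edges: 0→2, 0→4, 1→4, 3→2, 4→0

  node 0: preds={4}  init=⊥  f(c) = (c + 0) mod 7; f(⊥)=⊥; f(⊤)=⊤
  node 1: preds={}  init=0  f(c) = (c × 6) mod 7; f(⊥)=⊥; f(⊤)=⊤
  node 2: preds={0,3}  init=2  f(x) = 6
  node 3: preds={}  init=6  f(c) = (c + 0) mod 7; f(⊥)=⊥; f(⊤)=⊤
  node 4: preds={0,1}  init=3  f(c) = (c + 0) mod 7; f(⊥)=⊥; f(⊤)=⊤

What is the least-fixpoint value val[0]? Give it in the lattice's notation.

⊤

Iteration log — 8 steps:
  step 1. node 0  ⊔preds=3  new=3  old=⊥  +wl: 
  step 2. node 1  ⊔preds=⊥  new=0  stable
  step 3. node 2  ⊔preds=⊤  new=⊤  old=2  +wl: 
  step 4. node 3  ⊔preds=⊥  new=6  stable
  step 5. node 4  ⊔preds=⊤  new=⊤  old=3  +wl: 0
  step 6. node 0  ⊔preds=⊤  new=⊤  old=3  +wl: 2,4
  step 7. node 2  ⊔preds=⊤  new=⊤  stable
  step 8. node 4  ⊔preds=⊤  new=⊤  stable

Least fixpoint reached:
  node 0: ⊤
  node 1: 0
  node 2: ⊤
  node 3: 6
  node 4: ⊤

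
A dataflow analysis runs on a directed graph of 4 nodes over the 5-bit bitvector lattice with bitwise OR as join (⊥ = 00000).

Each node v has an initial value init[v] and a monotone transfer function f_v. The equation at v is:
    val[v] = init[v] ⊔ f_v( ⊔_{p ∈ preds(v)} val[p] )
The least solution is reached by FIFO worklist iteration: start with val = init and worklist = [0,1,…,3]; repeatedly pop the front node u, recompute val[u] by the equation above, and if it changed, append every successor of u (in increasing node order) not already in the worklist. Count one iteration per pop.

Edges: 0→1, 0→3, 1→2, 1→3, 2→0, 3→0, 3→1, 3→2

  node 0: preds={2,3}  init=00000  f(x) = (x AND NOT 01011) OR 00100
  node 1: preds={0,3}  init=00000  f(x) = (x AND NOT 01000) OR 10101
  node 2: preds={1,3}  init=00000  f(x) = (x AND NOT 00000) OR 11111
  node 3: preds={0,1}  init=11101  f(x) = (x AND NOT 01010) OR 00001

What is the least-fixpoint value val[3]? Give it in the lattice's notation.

11101

Iteration log — 5 steps:
  step 1. node 0  ⊔preds=11101  new=10100  old=00000  +wl: 
  step 2. node 1  ⊔preds=11101  new=10101  old=00000  +wl: 
  step 3. node 2  ⊔preds=11101  new=11111  old=00000  +wl: 0
  step 4. node 3  ⊔preds=10101  new=11101  stable
  step 5. node 0  ⊔preds=11111  new=10100  stable

Least fixpoint reached:
  node 0: 10100
  node 1: 10101
  node 2: 11111
  node 3: 11101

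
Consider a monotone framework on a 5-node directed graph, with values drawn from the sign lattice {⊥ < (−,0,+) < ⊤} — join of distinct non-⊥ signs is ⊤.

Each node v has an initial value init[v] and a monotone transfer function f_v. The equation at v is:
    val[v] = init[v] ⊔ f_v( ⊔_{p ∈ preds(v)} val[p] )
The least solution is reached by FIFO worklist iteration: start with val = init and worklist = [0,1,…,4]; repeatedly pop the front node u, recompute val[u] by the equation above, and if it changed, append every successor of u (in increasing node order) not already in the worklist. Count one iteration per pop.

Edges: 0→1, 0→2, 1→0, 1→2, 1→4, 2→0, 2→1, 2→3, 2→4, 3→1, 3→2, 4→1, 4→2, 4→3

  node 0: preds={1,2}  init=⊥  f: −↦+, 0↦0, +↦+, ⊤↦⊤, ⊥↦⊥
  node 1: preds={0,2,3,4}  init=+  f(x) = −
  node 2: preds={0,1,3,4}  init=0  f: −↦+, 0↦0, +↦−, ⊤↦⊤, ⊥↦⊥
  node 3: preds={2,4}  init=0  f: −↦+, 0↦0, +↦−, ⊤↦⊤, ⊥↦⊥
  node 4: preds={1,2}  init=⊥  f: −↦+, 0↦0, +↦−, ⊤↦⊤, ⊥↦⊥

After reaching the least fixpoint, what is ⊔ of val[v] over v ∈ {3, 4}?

⊤

Iteration log — 9 steps:
  step 1. node 0  ⊔preds=⊤  new=⊤  old=⊥  +wl: 
  step 2. node 1  ⊔preds=⊤  new=⊤  old=+  +wl: 0
  step 3. node 2  ⊔preds=⊤  new=⊤  old=0  +wl: 1
  step 4. node 3  ⊔preds=⊤  new=⊤  old=0  +wl: 2
  step 5. node 4  ⊔preds=⊤  new=⊤  old=⊥  +wl: 3
  step 6. node 0  ⊔preds=⊤  new=⊤  stable
  step 7. node 1  ⊔preds=⊤  new=⊤  stable
  step 8. node 2  ⊔preds=⊤  new=⊤  stable
  step 9. node 3  ⊔preds=⊤  new=⊤  stable

Least fixpoint reached:
  node 0: ⊤
  node 1: ⊤
  node 2: ⊤
  node 3: ⊤
  node 4: ⊤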